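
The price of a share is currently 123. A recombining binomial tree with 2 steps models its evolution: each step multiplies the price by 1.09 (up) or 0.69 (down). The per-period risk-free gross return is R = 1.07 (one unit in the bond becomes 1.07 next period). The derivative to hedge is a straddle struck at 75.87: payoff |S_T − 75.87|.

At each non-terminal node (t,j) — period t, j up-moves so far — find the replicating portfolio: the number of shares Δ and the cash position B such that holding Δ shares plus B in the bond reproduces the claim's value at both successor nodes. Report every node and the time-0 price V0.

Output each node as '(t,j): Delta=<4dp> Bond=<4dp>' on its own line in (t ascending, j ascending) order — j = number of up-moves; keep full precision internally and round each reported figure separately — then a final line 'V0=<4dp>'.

Under the risk-neutral measure, an up-move has probability p* = (R−d)/(u−d) = 0.9500 and values discount at R = 1.07.
Terminal values V(2,·): V(2,0)=17.3097, V(2,1)=16.6383, V(2,2)=70.2663
  t=1,j=0: stock 84.8700 → up 92.5083 (V=16.6383), down 58.5603 (V=17.3097). Price 15.5812; hedge Δ=-0.0198, bond B=17.2597.
  t=1,j=1: stock 134.0700 → up 146.1363 (V=70.2663), down 92.5083 (V=16.6383). Price 63.1635; hedge Δ=1.0000, bond B=-70.9065.
  t=0,j=0: stock 123.0000 → up 134.0700 (V=63.1635), down 84.8700 (V=15.5812). Price 56.8078; hedge Δ=0.9671, bond B=-62.1479.
Self-financing check: at every node Δ·S+B equals the discounted successor values.

(0,0): Delta=0.9671 Bond=-62.1479
(1,0): Delta=-0.0198 Bond=17.2597
(1,1): Delta=1.0000 Bond=-70.9065
V0=56.8078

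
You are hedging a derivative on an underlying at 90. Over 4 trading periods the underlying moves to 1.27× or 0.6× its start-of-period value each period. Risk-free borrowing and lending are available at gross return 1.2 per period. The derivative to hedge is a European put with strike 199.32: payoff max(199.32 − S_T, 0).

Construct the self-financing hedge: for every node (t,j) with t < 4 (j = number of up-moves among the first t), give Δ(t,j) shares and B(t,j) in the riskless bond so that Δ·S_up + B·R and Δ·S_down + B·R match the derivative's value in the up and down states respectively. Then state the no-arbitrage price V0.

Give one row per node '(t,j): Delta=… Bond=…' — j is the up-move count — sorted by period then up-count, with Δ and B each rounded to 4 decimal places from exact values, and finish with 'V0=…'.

Risk-neutral probability p* = (R−d)/(u−d) = (1.2−0.6)/(1.27−0.6) = 0.8955.
At expiry t=4: V(4,0)=187.6560, V(4,1)=174.6312, V(4,2)=147.0620, V(4,3)=88.7073, V(4,4)=0.0000
Node (3,0) S=19.4400: V=(p*·174.6312+(1−p*)·187.6560)/1.2=146.6600; Δ=(174.6312−187.6560)/(24.6888−11.6640)=-1.0000; B=V−Δ·S=166.1000
Node (3,1) S=41.1480: V=(p*·147.0620+(1−p*)·174.6312)/1.2=124.9520; Δ=(147.0620−174.6312)/(52.2580−24.6888)=-1.0000; B=V−Δ·S=166.1000
Node (3,2) S=87.0966: V=(p*·88.7073+(1−p*)·147.0620)/1.2=79.0034; Δ=(88.7073−147.0620)/(110.6127−52.2580)=-1.0000; B=V−Δ·S=166.1000
Node (3,3) S=184.3545: V=(p*·0.0000+(1−p*)·88.7073)/1.2=7.7233; Δ=(0.0000−88.7073)/(234.1302−110.6127)=-0.7182; B=V−Δ·S=140.1223
Node (2,0) S=32.4000: V=(p*·124.9520+(1−p*)·146.6600)/1.2=106.0167; Δ=(124.9520−146.6600)/(41.1480−19.4400)=-1.0000; B=V−Δ·S=138.4167
Node (2,1) S=68.5800: V=(p*·79.0034+(1−p*)·124.9520)/1.2=69.8367; Δ=(79.0034−124.9520)/(87.0966−41.1480)=-1.0000; B=V−Δ·S=138.4167
Node (2,2) S=145.1610: V=(p*·7.7233+(1−p*)·79.0034)/1.2=12.6420; Δ=(7.7233−79.0034)/(184.3545−87.0966)=-0.7329; B=V−Δ·S=119.0303
Node (1,0) S=54.0000: V=(p*·69.8367+(1−p*)·106.0167)/1.2=61.3472; Δ=(69.8367−106.0167)/(68.5800−32.4000)=-1.0000; B=V−Δ·S=115.3472
Node (1,1) S=114.3000: V=(p*·12.6420+(1−p*)·69.8367)/1.2=15.5147; Δ=(12.6420−69.8367)/(145.1610−68.5800)=-0.7469; B=V−Δ·S=100.8798
Node (0,0) S=90.0000: V=(p*·15.5147+(1−p*)·61.3472)/1.2=16.9193; Δ=(15.5147−61.3472)/(114.3000−54.0000)=-0.7601; B=V−Δ·S=85.3261
Each (Δ,B) replicates both successor values, so the strategy is self-financing and V0 is arbitrage-free.

(0,0): Delta=-0.7601 Bond=85.3261
(1,0): Delta=-1.0000 Bond=115.3472
(1,1): Delta=-0.7469 Bond=100.8798
(2,0): Delta=-1.0000 Bond=138.4167
(2,1): Delta=-1.0000 Bond=138.4167
(2,2): Delta=-0.7329 Bond=119.0303
(3,0): Delta=-1.0000 Bond=166.1000
(3,1): Delta=-1.0000 Bond=166.1000
(3,2): Delta=-1.0000 Bond=166.1000
(3,3): Delta=-0.7182 Bond=140.1223
V0=16.9193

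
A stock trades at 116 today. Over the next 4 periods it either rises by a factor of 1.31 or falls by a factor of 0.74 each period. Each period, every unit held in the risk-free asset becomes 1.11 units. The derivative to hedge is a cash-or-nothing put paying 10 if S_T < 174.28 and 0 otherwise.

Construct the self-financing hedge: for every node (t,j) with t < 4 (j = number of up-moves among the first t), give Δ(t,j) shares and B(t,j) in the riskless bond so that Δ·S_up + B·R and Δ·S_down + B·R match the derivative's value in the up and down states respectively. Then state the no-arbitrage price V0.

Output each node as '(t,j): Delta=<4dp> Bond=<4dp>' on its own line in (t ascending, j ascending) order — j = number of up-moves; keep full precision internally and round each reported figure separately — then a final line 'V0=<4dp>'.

(0,0): Delta=-0.0490 Bond=8.5787
(1,0): Delta=-0.0699 Bond=11.3117
(1,1): Delta=-0.0427 Bond=8.5551
(2,0): Delta=0.0000 Bond=8.1162
(2,1): Delta=-0.0912 Bond=14.9559
(2,2): Delta=-0.0279 Bond=6.5449
(3,0): Delta=0.0000 Bond=9.0090
(3,1): Delta=0.0000 Bond=9.0090
(3,2): Delta=-0.1191 Bond=20.7049
(3,3): Delta=0.0000 Bond=0.0000
V0=2.8890

Since d<R<u, set p* = (R−d)/(u−d) = 0.6491; price each node as the discounted p*-expectation of its children.
At expiry t=4: V(4,0)=10.0000, V(4,1)=10.0000, V(4,2)=10.0000, V(4,3)=0.0000, V(4,4)=0.0000
  t=3,j=0: stock 47.0060 → up 61.5778 (V=10.0000), down 34.7844 (V=10.0000). Price 9.0090; hedge Δ=0.0000, bond B=9.0090.
  t=3,j=1: stock 83.2133 → up 109.0094 (V=10.0000), down 61.5778 (V=10.0000). Price 9.0090; hedge Δ=0.0000, bond B=9.0090.
  t=3,j=2: stock 147.3100 → up 192.9761 (V=0.0000), down 109.0094 (V=10.0000). Price 3.1611; hedge Δ=-0.1191, bond B=20.7049.
  t=3,j=3: stock 260.7786 → up 341.6199 (V=0.0000), down 192.9761 (V=0.0000). Price 0.0000; hedge Δ=0.0000, bond B=0.0000.
  t=2,j=0: stock 63.5216 → up 83.2133 (V=9.0090), down 47.0060 (V=9.0090). Price 8.1162; hedge Δ=0.0000, bond B=8.1162.
  t=2,j=1: stock 112.4504 → up 147.3100 (V=3.1611), down 83.2133 (V=9.0090). Price 4.6964; hedge Δ=-0.0912, bond B=14.9559.
  t=2,j=2: stock 199.0676 → up 260.7786 (V=0.0000), down 147.3100 (V=3.1611). Price 0.9992; hedge Δ=-0.0279, bond B=6.5449.
  t=1,j=0: stock 85.8400 → up 112.4504 (V=4.6964), down 63.5216 (V=8.1162). Price 5.3120; hedge Δ=-0.0699, bond B=11.3117.
  t=1,j=1: stock 151.9600 → up 199.0676 (V=0.9992), down 112.4504 (V=4.6964). Price 2.0689; hedge Δ=-0.0427, bond B=8.5551.
  t=0,j=0: stock 116.0000 → up 151.9600 (V=2.0689), down 85.8400 (V=5.3120). Price 2.8890; hedge Δ=-0.0490, bond B=8.5787.
The time-0 hedge costs 2.8890, which is the no-arbitrage price.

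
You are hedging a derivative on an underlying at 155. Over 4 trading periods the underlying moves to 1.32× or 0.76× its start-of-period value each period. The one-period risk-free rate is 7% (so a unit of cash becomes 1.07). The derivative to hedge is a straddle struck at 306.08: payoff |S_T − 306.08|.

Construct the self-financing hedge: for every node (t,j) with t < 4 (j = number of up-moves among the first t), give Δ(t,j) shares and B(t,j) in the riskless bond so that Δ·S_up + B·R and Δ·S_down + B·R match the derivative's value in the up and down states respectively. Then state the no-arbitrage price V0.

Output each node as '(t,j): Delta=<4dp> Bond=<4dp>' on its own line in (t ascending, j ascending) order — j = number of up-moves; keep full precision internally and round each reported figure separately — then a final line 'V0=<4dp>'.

(0,0): Delta=-0.4752 Bond=175.7253
(1,0): Delta=-1.0000 Bond=249.8525
(1,1): Delta=-0.2315 Bond=138.1661
(2,0): Delta=-1.0000 Bond=267.3421
(2,1): Delta=-1.0000 Bond=267.3421
(2,2): Delta=0.1254 Bond=51.4632
(3,0): Delta=-1.0000 Bond=286.0561
(3,1): Delta=-1.0000 Bond=286.0561
(3,2): Delta=-1.0000 Bond=286.0561
(3,3): Delta=0.6479 Bond=-131.2170
V0=102.0758

The replicating-portfolio and risk-neutral prices coincide; use p* = (1.07−0.76)/(1.32−0.76) = 0.5536 for the latter.
Terminal values V(4,·): V(4,0)=254.3686, V(4,1)=216.2655, V(4,2)=150.0864, V(4,3)=35.1438, V(4,4)=164.4935
  t=3,j=0: stock 68.0413 → up 89.8145 (V=216.2655), down 51.7114 (V=254.3686). Price 218.0148; hedge Δ=-1.0000, bond B=286.0561.
  t=3,j=1: stock 118.1770 → up 155.9936 (V=150.0864), down 89.8145 (V=216.2655). Price 167.8791; hedge Δ=-1.0000, bond B=286.0561.
  t=3,j=2: stock 205.2547 → up 270.9362 (V=35.1438), down 155.9936 (V=150.0864). Price 80.8014; hedge Δ=-1.0000, bond B=286.0561.
  t=3,j=3: stock 356.4950 → up 470.5735 (V=164.4935), down 270.9362 (V=35.1438). Price 99.7645; hedge Δ=0.6479, bond B=-131.2170.
  t=2,j=0: stock 89.5280 → up 118.1770 (V=167.8791), down 68.0413 (V=218.0148). Price 177.8141; hedge Δ=-1.0000, bond B=267.3421.
  t=2,j=1: stock 155.4960 → up 205.2547 (V=80.8014), down 118.1770 (V=167.8791). Price 111.8461; hedge Δ=-1.0000, bond B=267.3421.
  t=2,j=2: stock 270.0720 → up 356.4950 (V=99.7645), down 205.2547 (V=80.8014). Price 85.3260; hedge Δ=0.1254, bond B=51.4632.
  t=1,j=0: stock 117.8000 → up 155.4960 (V=111.8461), down 89.5280 (V=177.8141). Price 132.0525; hedge Δ=-1.0000, bond B=249.8525.
  t=1,j=1: stock 204.6000 → up 270.0720 (V=85.3260), down 155.4960 (V=111.8461). Price 90.8087; hedge Δ=-0.2315, bond B=138.1661.
  t=0,j=0: stock 155.0000 → up 204.6000 (V=90.8087), down 117.8000 (V=132.0525). Price 102.0758; hedge Δ=-0.4752, bond B=175.7253.
Root portfolio cost Δ·155+B reproduces V0=102.0758.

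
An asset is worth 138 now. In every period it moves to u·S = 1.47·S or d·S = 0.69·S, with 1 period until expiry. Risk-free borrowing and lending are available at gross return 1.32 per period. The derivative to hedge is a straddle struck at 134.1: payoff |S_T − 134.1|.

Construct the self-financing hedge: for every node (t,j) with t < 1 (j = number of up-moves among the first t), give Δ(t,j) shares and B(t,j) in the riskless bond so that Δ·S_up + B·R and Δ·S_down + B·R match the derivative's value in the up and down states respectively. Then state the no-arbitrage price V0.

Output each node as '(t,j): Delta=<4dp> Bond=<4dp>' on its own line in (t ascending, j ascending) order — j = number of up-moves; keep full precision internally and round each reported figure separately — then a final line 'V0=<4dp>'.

Since d<R<u, set p* = (R−d)/(u−d) = 0.8077; price each node as the discounted p*-expectation of its children.
Terminal payoffs: V(1,0)=38.8800, V(1,1)=68.7600
Node (0,0) S=138.0000: V=(p*·68.7600+(1−p*)·38.8800)/1.32=47.7378; Δ=(68.7600−38.8800)/(202.8600−95.2200)=0.2776; B=V−Δ·S=9.4301
Check: Δ(0,0)·S0 + B(0,0) = 47.7378 = V0.

(0,0): Delta=0.2776 Bond=9.4301
V0=47.7378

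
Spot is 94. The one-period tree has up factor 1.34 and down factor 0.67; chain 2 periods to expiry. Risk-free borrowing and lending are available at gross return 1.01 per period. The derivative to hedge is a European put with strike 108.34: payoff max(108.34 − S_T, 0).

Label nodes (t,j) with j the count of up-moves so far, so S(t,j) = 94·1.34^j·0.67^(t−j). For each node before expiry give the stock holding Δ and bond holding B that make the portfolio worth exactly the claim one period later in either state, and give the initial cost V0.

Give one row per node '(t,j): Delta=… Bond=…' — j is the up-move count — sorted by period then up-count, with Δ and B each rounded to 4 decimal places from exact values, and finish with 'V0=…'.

Risk-neutral probability p* = (R−d)/(u−d) = (1.01−0.67)/(1.34−0.67) = 0.5075.
Terminal values V(2,·): V(2,0)=66.1434, V(2,1)=23.9468, V(2,2)=0.0000
(1,0): S=62.9800. Δ = (V_up−V_dn)/(S_up−S_dn) = (23.9468−66.1434)/(84.3932−42.1966) = -1.0000. V = [p*·23.9468 + (1−p*)·66.1434]/1.01 = 44.2873. B = V − Δ·S = 107.2673.
(1,1): S=125.9600. Δ = (V_up−V_dn)/(S_up−S_dn) = (0.0000−23.9468)/(168.7864−84.3932) = -0.2838. V = [p*·0.0000 + (1−p*)·23.9468]/1.01 = 11.6779. B = V − Δ·S = 47.4194.
(0,0): S=94.0000. Δ = (V_up−V_dn)/(S_up−S_dn) = (11.6779−44.2873)/(125.9600−62.9800) = -0.5178. V = [p*·11.6779 + (1−p*)·44.2873]/1.01 = 27.4646. B = V − Δ·S = 76.1354.
Root portfolio cost Δ·94+B reproduces V0=27.4646.

(0,0): Delta=-0.5178 Bond=76.1354
(1,0): Delta=-1.0000 Bond=107.2673
(1,1): Delta=-0.2838 Bond=47.4194
V0=27.4646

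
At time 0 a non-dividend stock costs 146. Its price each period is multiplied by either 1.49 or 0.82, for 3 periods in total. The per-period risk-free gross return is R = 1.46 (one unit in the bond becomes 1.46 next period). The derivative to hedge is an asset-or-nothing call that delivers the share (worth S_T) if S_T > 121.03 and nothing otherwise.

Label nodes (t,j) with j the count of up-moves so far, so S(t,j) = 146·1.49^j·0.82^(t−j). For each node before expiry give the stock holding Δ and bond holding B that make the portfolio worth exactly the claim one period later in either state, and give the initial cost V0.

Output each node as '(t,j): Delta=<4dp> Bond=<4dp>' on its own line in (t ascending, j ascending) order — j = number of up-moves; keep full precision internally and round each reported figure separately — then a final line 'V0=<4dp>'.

No-arbitrage ⇒ martingale measure with p* = (R−d)/(u−d) = 0.9552.
Payoff layer (t=3): V(3,0)=0.0000, V(3,1)=146.2739, V(3,2)=265.7904, V(3,3)=482.9606
Node (2,0) S=98.1704: V=(p*·146.2739+(1−p*)·0.0000)/1.46=95.7016; Δ=(146.2739−0.0000)/(146.2739−80.4997)=2.2239; B=V−Δ·S=-122.6177
Node (2,1) S=178.3828: V=(p*·265.7904+(1−p*)·146.2739)/1.46=178.3828; Δ=(265.7904−146.2739)/(265.7904−146.2739)=1.0000; B=V−Δ·S=0.0000
Node (2,2) S=324.1346: V=(p*·482.9606+(1−p*)·265.7904)/1.46=324.1346; Δ=(482.9606−265.7904)/(482.9606−265.7904)=1.0000; B=V−Δ·S=0.0000
Node (1,0) S=119.7200: V=(p*·178.3828+(1−p*)·95.7016)/1.46=119.6443; Δ=(178.3828−95.7016)/(178.3828−98.1704)=1.0308; B=V−Δ·S=-3.7605
Node (1,1) S=217.5400: V=(p*·324.1346+(1−p*)·178.3828)/1.46=217.5400; Δ=(324.1346−178.3828)/(324.1346−178.3828)=1.0000; B=V−Δ·S=0.0000
Node (0,0) S=146.0000: V=(p*·217.5400+(1−p*)·119.6443)/1.46=145.9977; Δ=(217.5400−119.6443)/(217.5400−119.7200)=1.0008; B=V−Δ·S=-0.1153
Self-financing check: at every node Δ·S+B equals the discounted successor values.

(0,0): Delta=1.0008 Bond=-0.1153
(1,0): Delta=1.0308 Bond=-3.7605
(1,1): Delta=1.0000 Bond=0.0000
(2,0): Delta=2.2239 Bond=-122.6177
(2,1): Delta=1.0000 Bond=0.0000
(2,2): Delta=1.0000 Bond=0.0000
V0=145.9977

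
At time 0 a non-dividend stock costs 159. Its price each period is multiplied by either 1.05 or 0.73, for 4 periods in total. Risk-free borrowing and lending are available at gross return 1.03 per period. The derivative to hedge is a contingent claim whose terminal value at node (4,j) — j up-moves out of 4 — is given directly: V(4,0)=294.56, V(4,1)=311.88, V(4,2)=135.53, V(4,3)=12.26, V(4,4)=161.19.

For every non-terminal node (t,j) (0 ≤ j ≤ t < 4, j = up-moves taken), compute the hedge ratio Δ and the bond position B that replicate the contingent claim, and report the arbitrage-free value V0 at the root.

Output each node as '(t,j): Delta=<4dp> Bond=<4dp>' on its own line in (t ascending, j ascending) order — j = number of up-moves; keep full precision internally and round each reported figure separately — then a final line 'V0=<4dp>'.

No-arbitrage ⇒ martingale measure with p* = (R−d)/(u−d) = 0.9375.
Terminal payoffs: V(4,0)=294.5600, V(4,1)=311.8800, V(4,2)=135.5300, V(4,3)=12.2600, V(4,4)=161.1900
Node (3,0) S=61.8537: V=(p*·311.8800+(1−p*)·294.5600)/1.03=301.7451; Δ=(311.8800−294.5600)/(64.9464−45.1532)=0.8750; B=V−Δ·S=247.6201
Node (3,1) S=88.9677: V=(p*·135.5300+(1−p*)·311.8800)/1.03=142.2834; Δ=(135.5300−311.8800)/(93.4160−64.9464)=-6.1943; B=V−Δ·S=693.3771
Node (3,2) S=127.9672: V=(p*·12.2600+(1−p*)·135.5300)/1.03=19.3829; Δ=(12.2600−135.5300)/(134.3655−93.4160)=-3.0103; B=V−Δ·S=404.6016
Node (3,3) S=184.0624: V=(p*·161.1900+(1−p*)·12.2600)/1.03=147.4581; Δ=(161.1900−12.2600)/(193.2655−134.3655)=2.5285; B=V−Δ·S=-317.9481
Node (2,0) S=84.7311: V=(p*·142.2834+(1−p*)·301.7451)/1.03=147.8153; Δ=(142.2834−301.7451)/(88.9677−61.8537)=-5.8812; B=V−Δ·S=646.1333
Node (2,1) S=121.8735: V=(p*·19.3829+(1−p*)·142.2834)/1.03=26.2759; Δ=(19.3829−142.2834)/(127.9672−88.9677)=-3.1513; B=V−Δ·S=410.3399
Node (2,2) S=175.2975: V=(p*·147.4581+(1−p*)·19.3829)/1.03=135.3917; Δ=(147.4581−19.3829)/(184.0624−127.9672)=2.2832; B=V−Δ·S=-264.8435
Node (1,0) S=116.0700: V=(p*·26.2759+(1−p*)·147.8153)/1.03=32.8855; Δ=(26.2759−147.8153)/(121.8735−84.7311)=-3.2723; B=V−Δ·S=412.6961
Node (1,1) S=166.9500: V=(p*·135.3917+(1−p*)·26.2759)/1.03=124.8271; Δ=(135.3917−26.2759)/(175.2975−121.8735)=2.0424; B=V−Δ·S=-216.1597
Node (0,0) S=159.0000: V=(p*·124.8271+(1−p*)·32.8855)/1.03=115.6124; Δ=(124.8271−32.8855)/(166.9500−116.0700)=1.8070; B=V−Δ·S=-171.7051
Self-financing check: at every node Δ·S+B equals the discounted successor values.

(0,0): Delta=1.8070 Bond=-171.7051
(1,0): Delta=-3.2723 Bond=412.6961
(1,1): Delta=2.0424 Bond=-216.1597
(2,0): Delta=-5.8812 Bond=646.1333
(2,1): Delta=-3.1513 Bond=410.3399
(2,2): Delta=2.2832 Bond=-264.8435
(3,0): Delta=0.8750 Bond=247.6201
(3,1): Delta=-6.1943 Bond=693.3771
(3,2): Delta=-3.0103 Bond=404.6016
(3,3): Delta=2.5285 Bond=-317.9481
V0=115.6124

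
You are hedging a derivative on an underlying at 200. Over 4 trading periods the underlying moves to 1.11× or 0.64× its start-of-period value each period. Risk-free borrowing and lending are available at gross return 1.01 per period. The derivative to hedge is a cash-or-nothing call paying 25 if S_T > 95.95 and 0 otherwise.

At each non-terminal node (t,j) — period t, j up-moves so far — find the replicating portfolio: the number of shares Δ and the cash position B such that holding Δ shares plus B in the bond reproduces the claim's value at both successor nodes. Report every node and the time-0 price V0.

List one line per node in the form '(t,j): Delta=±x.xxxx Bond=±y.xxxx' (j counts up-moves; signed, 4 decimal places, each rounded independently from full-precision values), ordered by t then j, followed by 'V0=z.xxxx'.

No-arbitrage ⇒ martingale measure with p* = (R−d)/(u−d) = 0.7872.
Payoff layer (t=4): V(4,0)=0.0000, V(4,1)=0.0000, V(4,2)=25.0000, V(4,3)=25.0000, V(4,4)=25.0000
(3,0): S=52.4288. Δ = (V_up−V_dn)/(S_up−S_dn) = (0.0000−0.0000)/(58.1960−33.5544) = 0.0000. V = [p*·0.0000 + (1−p*)·0.0000]/1.01 = 0.0000. B = V − Δ·S = 0.0000.
(3,1): S=90.9312. Δ = (V_up−V_dn)/(S_up−S_dn) = (25.0000−0.0000)/(100.9336−58.1960) = 0.5850. V = [p*·25.0000 + (1−p*)·0.0000]/1.01 = 19.4860. B = V − Δ·S = -33.7055.
(3,2): S=157.7088. Δ = (V_up−V_dn)/(S_up−S_dn) = (25.0000−25.0000)/(175.0568−100.9336) = 0.0000. V = [p*·25.0000 + (1−p*)·25.0000]/1.01 = 24.7525. B = V − Δ·S = 24.7525.
(3,3): S=273.5262. Δ = (V_up−V_dn)/(S_up−S_dn) = (25.0000−25.0000)/(303.6141−175.0568) = 0.0000. V = [p*·25.0000 + (1−p*)·25.0000]/1.01 = 24.7525. B = V − Δ·S = 24.7525.
(2,0): S=81.9200. Δ = (V_up−V_dn)/(S_up−S_dn) = (19.4860−0.0000)/(90.9312−52.4288) = 0.5061. V = [p*·19.4860 + (1−p*)·0.0000]/1.01 = 15.1882. B = V − Δ·S = -26.2714.
(2,1): S=142.0800. Δ = (V_up−V_dn)/(S_up−S_dn) = (24.7525−19.4860)/(157.7088−90.9312) = 0.0789. V = [p*·24.7525 + (1−p*)·19.4860]/1.01 = 23.3980. B = V − Δ·S = 12.1927.
(2,2): S=246.4200. Δ = (V_up−V_dn)/(S_up−S_dn) = (24.7525−24.7525)/(273.5262−157.7088) = 0.0000. V = [p*·24.7525 + (1−p*)·24.7525]/1.01 = 24.5074. B = V − Δ·S = 24.5074.
(1,0): S=128.0000. Δ = (V_up−V_dn)/(S_up−S_dn) = (23.3980−15.1882)/(142.0800−81.9200) = 0.1365. V = [p*·23.3980 + (1−p*)·15.1882]/1.01 = 21.4368. B = V − Δ·S = 3.9691.
(1,1): S=222.0000. Δ = (V_up−V_dn)/(S_up−S_dn) = (24.5074−23.3980)/(246.4200−142.0800) = 0.0106. V = [p*·24.5074 + (1−p*)·23.3980]/1.01 = 24.0310. B = V − Δ·S = 21.6705.
(0,0): S=200.0000. Δ = (V_up−V_dn)/(S_up−S_dn) = (24.0310−21.4368)/(222.0000−128.0000) = 0.0276. V = [p*·24.0310 + (1−p*)·21.4368]/1.01 = 23.2466. B = V − Δ·S = 17.7270.
Root portfolio cost Δ·200+B reproduces V0=23.2466.

(0,0): Delta=0.0276 Bond=17.7270
(1,0): Delta=0.1365 Bond=3.9691
(1,1): Delta=0.0106 Bond=21.6705
(2,0): Delta=0.5061 Bond=-26.2714
(2,1): Delta=0.0789 Bond=12.1927
(2,2): Delta=0.0000 Bond=24.5074
(3,0): Delta=0.0000 Bond=0.0000
(3,1): Delta=0.5850 Bond=-33.7055
(3,2): Delta=0.0000 Bond=24.7525
(3,3): Delta=0.0000 Bond=24.7525
V0=23.2466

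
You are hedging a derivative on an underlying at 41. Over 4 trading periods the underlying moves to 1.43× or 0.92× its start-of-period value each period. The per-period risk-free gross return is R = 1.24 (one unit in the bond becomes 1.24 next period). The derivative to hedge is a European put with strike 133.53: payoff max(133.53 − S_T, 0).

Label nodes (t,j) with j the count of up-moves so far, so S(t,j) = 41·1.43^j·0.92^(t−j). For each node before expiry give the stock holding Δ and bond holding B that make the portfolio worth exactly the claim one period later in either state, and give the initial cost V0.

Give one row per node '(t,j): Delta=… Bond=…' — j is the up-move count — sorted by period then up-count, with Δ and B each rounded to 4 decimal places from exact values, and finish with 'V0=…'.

(0,0): Delta=-0.7651 Bond=49.3331
(1,0): Delta=-1.0000 Bond=70.0348
(1,1): Delta=-0.6753 Bond=55.9114
(2,0): Delta=-1.0000 Bond=86.8431
(2,1): Delta=-1.0000 Bond=86.8431
(2,2): Delta=-0.5513 Bond=58.9319
(3,0): Delta=-1.0000 Bond=107.6855
(3,1): Delta=-1.0000 Bond=107.6855
(3,2): Delta=-1.0000 Bond=107.6855
(3,3): Delta=-0.3799 Bond=52.5258
V0=17.9654

The replicating-portfolio and risk-neutral prices coincide; use p* = (1.24−0.92)/(1.43−0.92) = 0.6275 for the latter.
Payoff layer (t=4): V(4,0)=104.1579, V(4,1)=87.8755, V(4,2)=62.5671, V(4,3)=23.2289, V(4,4)=0.0000
Node (3,0) S=31.9262: V=(p*·87.8755+(1−p*)·104.1579)/1.24=75.7593; Δ=(87.8755−104.1579)/(45.6545−29.3721)=-1.0000; B=V−Δ·S=107.6855
Node (3,1) S=49.6244: V=(p*·62.5671+(1−p*)·87.8755)/1.24=58.0611; Δ=(62.5671−87.8755)/(70.9629−45.6545)=-1.0000; B=V−Δ·S=107.6855
Node (3,2) S=77.1336: V=(p*·23.2289+(1−p*)·62.5671)/1.24=30.5519; Δ=(23.2289−62.5671)/(110.3011−70.9629)=-1.0000; B=V−Δ·S=107.6855
Node (3,3) S=119.8925: V=(p*·0.0000+(1−p*)·23.2289)/1.24=6.9790; Δ=(0.0000−23.2289)/(171.4463−110.3011)=-0.3799; B=V−Δ·S=52.5258
Node (2,0) S=34.7024: V=(p*·58.0611+(1−p*)·75.7593)/1.24=52.1407; Δ=(58.0611−75.7593)/(49.6244−31.9262)=-1.0000; B=V−Δ·S=86.8431
Node (2,1) S=53.9396: V=(p*·30.5519+(1−p*)·58.0611)/1.24=32.9035; Δ=(30.5519−58.0611)/(77.1336−49.6244)=-1.0000; B=V−Δ·S=86.8431
Node (2,2) S=83.8409: V=(p*·6.9790+(1−p*)·30.5519)/1.24=12.7105; Δ=(6.9790−30.5519)/(119.8925−77.1336)=-0.5513; B=V−Δ·S=58.9319
Node (1,0) S=37.7200: V=(p*·32.9035+(1−p*)·52.1407)/1.24=32.3148; Δ=(32.9035−52.1407)/(53.9396−34.7024)=-1.0000; B=V−Δ·S=70.0348
Node (1,1) S=58.6300: V=(p*·12.7105+(1−p*)·32.9035)/1.24=16.3173; Δ=(12.7105−32.9035)/(83.8409−53.9396)=-0.6753; B=V−Δ·S=55.9114
Node (0,0) S=41.0000: V=(p*·16.3173+(1−p*)·32.3148)/1.24=17.9654; Δ=(16.3173−32.3148)/(58.6300−37.7200)=-0.7651; B=V−Δ·S=49.3331
The time-0 hedge costs 17.9654, which is the no-arbitrage price.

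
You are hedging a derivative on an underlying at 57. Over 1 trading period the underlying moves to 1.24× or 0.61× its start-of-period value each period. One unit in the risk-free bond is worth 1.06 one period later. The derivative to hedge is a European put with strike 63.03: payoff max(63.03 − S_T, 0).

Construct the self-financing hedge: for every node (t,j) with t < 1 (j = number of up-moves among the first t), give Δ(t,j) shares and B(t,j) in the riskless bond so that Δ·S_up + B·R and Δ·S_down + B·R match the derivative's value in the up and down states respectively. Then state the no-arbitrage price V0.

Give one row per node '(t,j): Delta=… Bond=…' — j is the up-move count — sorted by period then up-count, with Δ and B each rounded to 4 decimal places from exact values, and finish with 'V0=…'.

No-arbitrage ⇒ martingale measure with p* = (R−d)/(u−d) = 0.7143.
Terminal values V(1,·): V(1,0)=28.2600, V(1,1)=0.0000
(0,0): S=57.0000. Δ = (V_up−V_dn)/(S_up−S_dn) = (0.0000−28.2600)/(70.6800−34.7700) = -0.7870. V = [p*·0.0000 + (1−p*)·28.2600]/1.06 = 7.6173. B = V − Δ·S = 52.4744.
The time-0 hedge costs 7.6173, which is the no-arbitrage price.

(0,0): Delta=-0.7870 Bond=52.4744
V0=7.6173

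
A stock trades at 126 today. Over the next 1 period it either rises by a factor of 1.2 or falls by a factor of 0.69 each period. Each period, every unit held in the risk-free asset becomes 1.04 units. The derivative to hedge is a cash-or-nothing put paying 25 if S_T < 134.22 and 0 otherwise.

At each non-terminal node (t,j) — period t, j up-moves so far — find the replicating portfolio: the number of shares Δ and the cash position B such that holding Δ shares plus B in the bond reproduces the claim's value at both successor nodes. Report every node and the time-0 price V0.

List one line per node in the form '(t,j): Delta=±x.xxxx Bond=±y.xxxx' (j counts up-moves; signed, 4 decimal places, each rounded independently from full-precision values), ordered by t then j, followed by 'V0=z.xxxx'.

Since d<R<u, set p* = (R−d)/(u−d) = 0.6863; price each node as the discounted p*-expectation of its children.
Payoff layer (t=1): V(1,0)=25.0000, V(1,1)=0.0000
(0,0): S=126.0000. Δ = (V_up−V_dn)/(S_up−S_dn) = (0.0000−25.0000)/(151.2000−86.9400) = -0.3890. V = [p*·0.0000 + (1−p*)·25.0000]/1.04 = 7.5415. B = V − Δ·S = 56.5611.
Each (Δ,B) replicates both successor values, so the strategy is self-financing and V0 is arbitrage-free.

(0,0): Delta=-0.3890 Bond=56.5611
V0=7.5415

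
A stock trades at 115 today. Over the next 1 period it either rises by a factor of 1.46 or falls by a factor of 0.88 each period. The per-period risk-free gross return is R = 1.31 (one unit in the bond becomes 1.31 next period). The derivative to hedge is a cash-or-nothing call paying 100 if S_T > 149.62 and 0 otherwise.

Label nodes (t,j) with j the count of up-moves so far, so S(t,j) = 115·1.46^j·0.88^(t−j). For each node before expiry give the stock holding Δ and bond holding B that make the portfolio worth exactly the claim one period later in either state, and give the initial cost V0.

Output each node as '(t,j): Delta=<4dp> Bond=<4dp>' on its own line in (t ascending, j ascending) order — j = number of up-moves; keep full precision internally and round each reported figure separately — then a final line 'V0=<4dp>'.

Since d<R<u, set p* = (R−d)/(u−d) = 0.7414; price each node as the discounted p*-expectation of its children.
Terminal values V(1,·): V(1,0)=0.0000, V(1,1)=100.0000
  t=0,j=0: stock 115.0000 → up 167.9000 (V=100.0000), down 101.2000 (V=0.0000). Price 56.5938; hedge Δ=1.4993, bond B=-115.8200.
Each (Δ,B) replicates both successor values, so the strategy is self-financing and V0 is arbitrage-free.

(0,0): Delta=1.4993 Bond=-115.8200
V0=56.5938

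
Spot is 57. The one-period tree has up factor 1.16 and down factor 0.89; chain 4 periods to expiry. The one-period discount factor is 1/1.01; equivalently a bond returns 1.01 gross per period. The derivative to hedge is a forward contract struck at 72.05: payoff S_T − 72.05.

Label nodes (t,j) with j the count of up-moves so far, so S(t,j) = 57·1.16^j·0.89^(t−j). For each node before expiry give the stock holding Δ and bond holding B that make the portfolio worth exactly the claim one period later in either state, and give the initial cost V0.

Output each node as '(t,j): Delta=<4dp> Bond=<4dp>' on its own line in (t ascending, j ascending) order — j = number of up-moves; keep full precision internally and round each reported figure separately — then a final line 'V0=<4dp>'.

(0,0): Delta=1.0000 Bond=-69.2386
(1,0): Delta=1.0000 Bond=-69.9310
(1,1): Delta=1.0000 Bond=-69.9310
(2,0): Delta=1.0000 Bond=-70.6303
(2,1): Delta=1.0000 Bond=-70.6303
(2,2): Delta=1.0000 Bond=-70.6303
(3,0): Delta=1.0000 Bond=-71.3366
(3,1): Delta=1.0000 Bond=-71.3366
(3,2): Delta=1.0000 Bond=-71.3366
(3,3): Delta=1.0000 Bond=-71.3366
V0=-12.2386

Since d<R<u, set p* = (R−d)/(u−d) = 0.4444; price each node as the discounted p*-expectation of its children.
Terminal payoffs: V(4,0)=-36.2869, V(4,1)=-25.4374, V(4,2)=-11.2966, V(4,3)=7.1343, V(4,4)=31.1564
(3,0): S=40.1832. Δ = (V_up−V_dn)/(S_up−S_dn) = (-25.4374−-36.2869)/(46.6126−35.7631) = 1.0000. V = [p*·-25.4374 + (1−p*)·-36.2869]/1.01 = -31.1534. B = V − Δ·S = -71.3366.
(3,1): S=52.3737. Δ = (V_up−V_dn)/(S_up−S_dn) = (-11.2966−-25.4374)/(60.7534−46.6126) = 1.0000. V = [p*·-11.2966 + (1−p*)·-25.4374]/1.01 = -18.9630. B = V − Δ·S = -71.3366.
(3,2): S=68.2623. Δ = (V_up−V_dn)/(S_up−S_dn) = (7.1343−-11.2966)/(79.1843−60.7534) = 1.0000. V = [p*·7.1343 + (1−p*)·-11.2966]/1.01 = -3.0743. B = V − Δ·S = -71.3366.
(3,3): S=88.9711. Δ = (V_up−V_dn)/(S_up−S_dn) = (31.1564−7.1343)/(103.2064−79.1843) = 1.0000. V = [p*·31.1564 + (1−p*)·7.1343]/1.01 = 17.6344. B = V − Δ·S = -71.3366.
(2,0): S=45.1497. Δ = (V_up−V_dn)/(S_up−S_dn) = (-18.9630−-31.1534)/(52.3737−40.1832) = 1.0000. V = [p*·-18.9630 + (1−p*)·-31.1534]/1.01 = -25.4806. B = V − Δ·S = -70.6303.
(2,1): S=58.8468. Δ = (V_up−V_dn)/(S_up−S_dn) = (-3.0743−-18.9630)/(68.2623−52.3737) = 1.0000. V = [p*·-3.0743 + (1−p*)·-18.9630]/1.01 = -11.7835. B = V − Δ·S = -70.6303.
(2,2): S=76.6992. Δ = (V_up−V_dn)/(S_up−S_dn) = (17.6344−-3.0743)/(88.9711−68.2623) = 1.0000. V = [p*·17.6344 + (1−p*)·-3.0743]/1.01 = 6.0689. B = V − Δ·S = -70.6303.
(1,0): S=50.7300. Δ = (V_up−V_dn)/(S_up−S_dn) = (-11.7835−-25.4806)/(58.8468−45.1497) = 1.0000. V = [p*·-11.7835 + (1−p*)·-25.4806]/1.01 = -19.2010. B = V − Δ·S = -69.9310.
(1,1): S=66.1200. Δ = (V_up−V_dn)/(S_up−S_dn) = (6.0689−-11.7835)/(76.6992−58.8468) = 1.0000. V = [p*·6.0689 + (1−p*)·-11.7835]/1.01 = -3.8110. B = V − Δ·S = -69.9310.
(0,0): S=57.0000. Δ = (V_up−V_dn)/(S_up−S_dn) = (-3.8110−-19.2010)/(66.1200−50.7300) = 1.0000. V = [p*·-3.8110 + (1−p*)·-19.2010]/1.01 = -12.2386. B = V − Δ·S = -69.2386.
The time-0 hedge costs -12.2386, which is the no-arbitrage price.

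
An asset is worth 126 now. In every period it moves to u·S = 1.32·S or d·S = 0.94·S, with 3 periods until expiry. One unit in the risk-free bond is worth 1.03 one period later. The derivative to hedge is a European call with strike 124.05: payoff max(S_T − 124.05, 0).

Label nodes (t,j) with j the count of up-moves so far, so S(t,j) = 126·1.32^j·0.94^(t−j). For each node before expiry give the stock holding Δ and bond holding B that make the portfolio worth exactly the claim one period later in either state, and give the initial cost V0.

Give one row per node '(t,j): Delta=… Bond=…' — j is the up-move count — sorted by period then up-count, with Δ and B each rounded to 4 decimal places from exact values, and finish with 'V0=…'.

(0,0): Delta=0.7776 Bond=-77.6122
(1,0): Delta=0.6807 Bond=-68.4614
(1,1): Delta=1.0000 Bond=-116.9290
(2,0): Delta=0.5415 Bond=-55.0223
(2,1): Delta=1.0000 Bond=-120.4369
(2,2): Delta=1.0000 Bond=-120.4369
V0=20.3662

Risk-neutral probability p* = (R−d)/(u−d) = (1.03−0.94)/(1.32−0.94) = 0.2368.
Terminal payoffs: V(3,0)=0.0000, V(3,1)=22.9104, V(3,2)=82.3199, V(3,3)=165.7460
Node (2,0) S=111.3336: V=(p*·22.9104+(1−p*)·0.0000)/1.03=5.2681; Δ=(22.9104−0.0000)/(146.9604−104.6536)=0.5415; B=V−Δ·S=-55.0223
Node (2,1) S=156.3408: V=(p*·82.3199+(1−p*)·22.9104)/1.03=35.9039; Δ=(82.3199−22.9104)/(206.3699−146.9604)=1.0000; B=V−Δ·S=-120.4369
Node (2,2) S=219.5424: V=(p*·165.7460+(1−p*)·82.3199)/1.03=99.1055; Δ=(165.7460−82.3199)/(289.7960−206.3699)=1.0000; B=V−Δ·S=-120.4369
Node (1,0) S=118.4400: V=(p*·35.9039+(1−p*)·5.2681)/1.03=12.1592; Δ=(35.9039−5.2681)/(156.3408−111.3336)=0.6807; B=V−Δ·S=-68.4614
Node (1,1) S=166.3200: V=(p*·99.1055+(1−p*)·35.9039)/1.03=49.3910; Δ=(99.1055−35.9039)/(219.5424−156.3408)=1.0000; B=V−Δ·S=-116.9290
Node (0,0) S=126.0000: V=(p*·49.3910+(1−p*)·12.1592)/1.03=20.3662; Δ=(49.3910−12.1592)/(166.3200−118.4400)=0.7776; B=V−Δ·S=-77.6122
Each (Δ,B) replicates both successor values, so the strategy is self-financing and V0 is arbitrage-free.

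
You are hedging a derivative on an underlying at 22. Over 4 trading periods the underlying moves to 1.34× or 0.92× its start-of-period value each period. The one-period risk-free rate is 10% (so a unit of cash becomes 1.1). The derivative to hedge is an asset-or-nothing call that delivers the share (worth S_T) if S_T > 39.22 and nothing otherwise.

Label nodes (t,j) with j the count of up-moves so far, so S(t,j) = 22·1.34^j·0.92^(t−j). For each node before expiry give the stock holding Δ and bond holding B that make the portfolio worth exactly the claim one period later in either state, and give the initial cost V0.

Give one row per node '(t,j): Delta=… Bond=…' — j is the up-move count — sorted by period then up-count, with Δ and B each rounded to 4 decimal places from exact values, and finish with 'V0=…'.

(0,0): Delta=1.3891 Bond=-22.9415
(1,0): Delta=0.8696 Bond=-14.7208
(1,1): Delta=1.8647 Bond=-39.2555
(2,0): Delta=0.0000 Bond=0.0000
(2,1): Delta=1.6657 Bond=-37.7834
(2,2): Delta=2.0469 Bond=-50.3779
(3,0): Delta=0.0000 Bond=0.0000
(3,1): Delta=0.0000 Bond=0.0000
(3,2): Delta=3.1905 Bond=-96.9774
(3,3): Delta=1.0000 Bond=0.0000
V0=7.6192

Since d<R<u, set p* = (R−d)/(u−d) = 0.4286; price each node as the discounted p*-expectation of its children.
At expiry t=4: V(4,0)=0.0000, V(4,1)=0.0000, V(4,2)=0.0000, V(4,3)=48.6995, V(4,4)=70.9319
(3,0): S=17.1311. Δ = (V_up−V_dn)/(S_up−S_dn) = (0.0000−0.0000)/(22.9557−15.7606) = 0.0000. V = [p*·0.0000 + (1−p*)·0.0000]/1.1 = 0.0000. B = V − Δ·S = 0.0000.
(3,1): S=24.9519. Δ = (V_up−V_dn)/(S_up−S_dn) = (0.0000−0.0000)/(33.4355−22.9557) = 0.0000. V = [p*·0.0000 + (1−p*)·0.0000]/1.1 = 0.0000. B = V − Δ·S = 0.0000.
(3,2): S=36.3429. Δ = (V_up−V_dn)/(S_up−S_dn) = (48.6995−0.0000)/(48.6995−33.4355) = 3.1905. V = [p*·48.6995 + (1−p*)·0.0000]/1.1 = 18.9738. B = V − Δ·S = -96.9774.
(3,3): S=52.9343. Δ = (V_up−V_dn)/(S_up−S_dn) = (70.9319−48.6995)/(70.9319−48.6995) = 1.0000. V = [p*·70.9319 + (1−p*)·48.6995]/1.1 = 52.9343. B = V − Δ·S = 0.0000.
(2,0): S=18.6208. Δ = (V_up−V_dn)/(S_up−S_dn) = (0.0000−0.0000)/(24.9519−17.1311) = 0.0000. V = [p*·0.0000 + (1−p*)·0.0000]/1.1 = 0.0000. B = V − Δ·S = 0.0000.
(2,1): S=27.1216. Δ = (V_up−V_dn)/(S_up−S_dn) = (18.9738−0.0000)/(36.3429−24.9519) = 1.6657. V = [p*·18.9738 + (1−p*)·0.0000]/1.1 = 7.3924. B = V − Δ·S = -37.7834.
(2,2): S=39.5032. Δ = (V_up−V_dn)/(S_up−S_dn) = (52.9343−18.9738)/(52.9343−36.3429) = 2.0469. V = [p*·52.9343 + (1−p*)·18.9738]/1.1 = 30.4803. B = V − Δ·S = -50.3779.
(1,0): S=20.2400. Δ = (V_up−V_dn)/(S_up−S_dn) = (7.3924−0.0000)/(27.1216−18.6208) = 0.8696. V = [p*·7.3924 + (1−p*)·0.0000]/1.1 = 2.8802. B = V − Δ·S = -14.7208.
(1,1): S=29.4800. Δ = (V_up−V_dn)/(S_up−S_dn) = (30.4803−7.3924)/(39.5032−27.1216) = 1.8647. V = [p*·30.4803 + (1−p*)·7.3924]/1.1 = 15.7157. B = V − Δ·S = -39.2555.
(0,0): S=22.0000. Δ = (V_up−V_dn)/(S_up−S_dn) = (15.7157−2.8802)/(29.4800−20.2400) = 1.3891. V = [p*·15.7157 + (1−p*)·2.8802]/1.1 = 7.6192. B = V − Δ·S = -22.9415.
Each (Δ,B) replicates both successor values, so the strategy is self-financing and V0 is arbitrage-free.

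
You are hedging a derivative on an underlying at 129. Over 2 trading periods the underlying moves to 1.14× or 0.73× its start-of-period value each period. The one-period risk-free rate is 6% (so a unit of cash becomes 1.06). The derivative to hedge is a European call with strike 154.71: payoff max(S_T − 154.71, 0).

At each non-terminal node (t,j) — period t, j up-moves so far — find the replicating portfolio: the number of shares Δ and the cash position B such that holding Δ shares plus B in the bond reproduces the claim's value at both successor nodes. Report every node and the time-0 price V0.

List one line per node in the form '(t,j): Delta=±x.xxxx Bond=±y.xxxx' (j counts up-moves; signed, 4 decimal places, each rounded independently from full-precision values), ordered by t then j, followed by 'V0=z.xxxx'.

No-arbitrage ⇒ martingale measure with p* = (R−d)/(u−d) = 0.8049.
At expiry t=2: V(2,0)=0.0000, V(2,1)=0.0000, V(2,2)=12.9384
(1,0): S=94.1700. Δ = (V_up−V_dn)/(S_up−S_dn) = (0.0000−0.0000)/(107.3538−68.7441) = 0.0000. V = [p*·0.0000 + (1−p*)·0.0000]/1.06 = 0.0000. B = V − Δ·S = 0.0000.
(1,1): S=147.0600. Δ = (V_up−V_dn)/(S_up−S_dn) = (12.9384−0.0000)/(167.6484−107.3538) = 0.2146. V = [p*·12.9384 + (1−p*)·0.0000]/1.06 = 9.8244. B = V − Δ·S = -21.7327.
(0,0): S=129.0000. Δ = (V_up−V_dn)/(S_up−S_dn) = (9.8244−0.0000)/(147.0600−94.1700) = 0.1858. V = [p*·9.8244 + (1−p*)·0.0000]/1.06 = 7.4598. B = V − Δ·S = -16.5021.
The time-0 hedge costs 7.4598, which is the no-arbitrage price.

(0,0): Delta=0.1858 Bond=-16.5021
(1,0): Delta=0.0000 Bond=0.0000
(1,1): Delta=0.2146 Bond=-21.7327
V0=7.4598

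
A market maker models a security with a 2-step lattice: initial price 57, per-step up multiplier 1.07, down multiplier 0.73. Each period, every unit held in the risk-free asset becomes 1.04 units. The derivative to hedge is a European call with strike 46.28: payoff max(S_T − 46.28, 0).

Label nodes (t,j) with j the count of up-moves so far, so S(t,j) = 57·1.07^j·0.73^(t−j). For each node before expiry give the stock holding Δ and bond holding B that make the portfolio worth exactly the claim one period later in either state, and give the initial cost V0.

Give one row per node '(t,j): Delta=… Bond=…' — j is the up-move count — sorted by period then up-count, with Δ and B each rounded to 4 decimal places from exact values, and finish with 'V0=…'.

Since d<R<u, set p* = (R−d)/(u−d) = 0.9118; price each node as the discounted p*-expectation of its children.
Terminal payoffs: V(2,0)=0.0000, V(2,1)=0.0000, V(2,2)=18.9793
Node (1,0) S=41.6100: V=(p*·0.0000+(1−p*)·0.0000)/1.04=0.0000; Δ=(0.0000−0.0000)/(44.5227−30.3753)=0.0000; B=V−Δ·S=0.0000
Node (1,1) S=60.9900: V=(p*·18.9793+(1−p*)·0.0000)/1.04=16.6391; Δ=(18.9793−0.0000)/(65.2593−44.5227)=0.9153; B=V−Δ·S=-39.1824
Node (0,0) S=57.0000: V=(p*·16.6391+(1−p*)·0.0000)/1.04=14.5874; Δ=(16.6391−0.0000)/(60.9900−41.6100)=0.8586; B=V−Δ·S=-34.3511
Check: Δ(0,0)·S0 + B(0,0) = 14.5874 = V0.

(0,0): Delta=0.8586 Bond=-34.3511
(1,0): Delta=0.0000 Bond=0.0000
(1,1): Delta=0.9153 Bond=-39.1824
V0=14.5874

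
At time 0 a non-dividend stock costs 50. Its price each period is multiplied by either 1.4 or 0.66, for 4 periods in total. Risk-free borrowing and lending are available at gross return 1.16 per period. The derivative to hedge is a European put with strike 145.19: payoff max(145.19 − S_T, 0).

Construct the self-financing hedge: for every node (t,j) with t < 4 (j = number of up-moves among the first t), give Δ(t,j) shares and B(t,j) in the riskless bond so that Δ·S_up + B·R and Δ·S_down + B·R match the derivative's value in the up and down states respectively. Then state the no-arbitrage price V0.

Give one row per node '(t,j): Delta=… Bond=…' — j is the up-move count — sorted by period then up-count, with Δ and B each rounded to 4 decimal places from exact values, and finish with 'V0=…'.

(0,0): Delta=-0.7496 Bond=73.0623
(1,0): Delta=-1.0000 Bond=93.0171
(1,1): Delta=-0.6929 Bond=80.7852
(2,0): Delta=-1.0000 Bond=107.8998
(2,1): Delta=-1.0000 Bond=107.8998
(2,2): Delta=-0.6234 Bond=86.9000
(3,0): Delta=-1.0000 Bond=125.1638
(3,1): Delta=-1.0000 Bond=125.1638
(3,2): Delta=-1.0000 Bond=125.1638
(3,3): Delta=-0.5382 Bond=89.1114
V0=35.5848

The replicating-portfolio and risk-neutral prices coincide; use p* = (1.16−0.66)/(1.4−0.66) = 0.6757 for the latter.
Payoff layer (t=4): V(4,0)=135.7026, V(4,1)=125.0653, V(4,2)=102.5012, V(4,3)=54.6380, V(4,4)=0.0000
  t=3,j=0: stock 14.3748 → up 20.1247 (V=125.0653), down 9.4874 (V=135.7026). Price 110.7890; hedge Δ=-1.0000, bond B=125.1638.
  t=3,j=1: stock 30.4920 → up 42.6888 (V=102.5012), down 20.1247 (V=125.0653). Price 94.6718; hedge Δ=-1.0000, bond B=125.1638.
  t=3,j=2: stock 64.6800 → up 90.5520 (V=54.6380), down 42.6888 (V=102.5012). Price 60.4838; hedge Δ=-1.0000, bond B=125.1638.
  t=3,j=3: stock 137.2000 → up 192.0800 (V=0.0000), down 90.5520 (V=54.6380). Price 15.2762; hedge Δ=-0.5382, bond B=89.1114.
  t=2,j=0: stock 21.7800 → up 30.4920 (V=94.6718), down 14.3748 (V=110.7890). Price 86.1198; hedge Δ=-1.0000, bond B=107.8998.
  t=2,j=1: stock 46.2000 → up 64.6800 (V=60.4838), down 30.4920 (V=94.6718). Price 61.6998; hedge Δ=-1.0000, bond B=107.8998.
  t=2,j=2: stock 98.0000 → up 137.2000 (V=15.2762), down 64.6800 (V=60.4838). Price 25.8087; hedge Δ=-0.6234, bond B=86.9000.
  t=1,j=0: stock 33.0000 → up 46.2000 (V=61.6998), down 21.7800 (V=86.1198). Price 60.0171; hedge Δ=-1.0000, bond B=93.0171.
  t=1,j=1: stock 70.0000 → up 98.0000 (V=25.8087), down 46.2000 (V=61.6998). Price 32.2837; hedge Δ=-0.6929, bond B=80.7852.
  t=0,j=0: stock 50.0000 → up 70.0000 (V=32.2837), down 33.0000 (V=60.0171). Price 35.5848; hedge Δ=-0.7496, bond B=73.0623.
Root portfolio cost Δ·50+B reproduces V0=35.5848.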